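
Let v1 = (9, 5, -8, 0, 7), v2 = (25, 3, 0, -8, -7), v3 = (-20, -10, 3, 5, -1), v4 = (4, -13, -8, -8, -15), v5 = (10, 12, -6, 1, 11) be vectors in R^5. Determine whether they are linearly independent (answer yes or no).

no

Form the matrix with these vectors as rows and row reduce.
R2 ← R2 − (25/9)·R1: [0, -98/9, 200/9, -8, -238/9]
R3 ← R3 + (20/9)·R1: [0, 10/9, -133/9, 5, 131/9]
R4 ← R4 − (4/9)·R1: [0, -137/9, -40/9, -8, -163/9]
R5 ← R5 − (10/9)·R1: [0, 58/9, 26/9, 1, 29/9]
R3 ← R3 + (5/49)·R2: [0, 0, -613/49, 205/49, 83/7]
R4 ← R4 − (137/98)·R2: [0, 0, -1740/49, 156/49, 132/7]
R5 ← R5 + (29/49)·R2: [0, 0, 786/49, -183/49, -87/7]
R4 ← R4 − (1740/613)·R3: [0, 0, 0, -5328/613, -9072/613]
R5 ← R5 + (786/613)·R3: [0, 0, 0, 999/613, 1701/613]
R5 ← R5 + (3/16)·R4: [0, 0, 0, 0, 0]
4 nonzero rows, so the 5 vectors span a space of dimension 4.
Since 4 < 5, the vectors are linearly dependent.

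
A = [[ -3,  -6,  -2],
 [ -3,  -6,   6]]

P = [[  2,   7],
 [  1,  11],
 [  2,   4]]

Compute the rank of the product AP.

First compute AP:
[[-16, -95],
 [  0, -63]]
Now row reduce the product.
2 nonzero rows, so rank(AP) = 2.

2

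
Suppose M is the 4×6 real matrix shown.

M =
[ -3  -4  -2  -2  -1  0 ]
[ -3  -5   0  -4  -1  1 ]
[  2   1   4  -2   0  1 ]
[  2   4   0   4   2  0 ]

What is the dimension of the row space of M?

3

Row reduce to echelon form.
R2 ← R2 − R1: [0, -1, 2, -2, 0, 1]
R3 ← R3 + (2/3)·R1: [0, -5/3, 8/3, -10/3, -2/3, 1]
R4 ← R4 + (2/3)·R1: [0, 4/3, -4/3, 8/3, 4/3, 0]
R3 ← R3 − (5/3)·R2: [0, 0, -2/3, 0, -2/3, -2/3]
R4 ← R4 + (4/3)·R2: [0, 0, 4/3, 0, 4/3, 4/3]
R4 ← R4 + (2)·R3: [0, 0, 0, 0, 0, 0]
Echelon form has 3 nonzero rows, so rank(M) = 3.
The row space has dimension equal to the rank: 3.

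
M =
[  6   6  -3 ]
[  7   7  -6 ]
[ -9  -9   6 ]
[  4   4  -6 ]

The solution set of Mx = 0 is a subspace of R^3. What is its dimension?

Row reduce to echelon form.
R2 ← R2 − (7/6)·R1: [0, 0, -5/2]
R3 ← R3 + (3/2)·R1: [0, 0, 3/2]
R4 ← R4 − (2/3)·R1: [0, 0, -4]
R3 ← R3 + (3/5)·R2: [0, 0, 0]
R4 ← R4 − (8/5)·R2: [0, 0, 0]
2 nonzero rows, so rank(M) = 2.
M has 3 columns; by rank–nullity, nullity = 3 − 2 = 1.

1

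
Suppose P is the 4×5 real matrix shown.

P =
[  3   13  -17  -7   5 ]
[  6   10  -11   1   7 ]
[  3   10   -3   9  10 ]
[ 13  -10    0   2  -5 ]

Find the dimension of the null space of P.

1

Row reduce to echelon form.
R2 ← R2 − (2)·R1: [0, -16, 23, 15, -3]
R3 ← R3 − R1: [0, -3, 14, 16, 5]
R4 ← R4 − (13/3)·R1: [0, -199/3, 221/3, 97/3, -80/3]
R3 ← R3 − (3/16)·R2: [0, 0, 155/16, 211/16, 89/16]
R4 ← R4 − (199/48)·R2: [0, 0, -347/16, -1433/48, -683/48]
R4 ← R4 + (347/155)·R3: [0, 0, 0, -154/465, -826/465]
4 nonzero rows, so rank(P) = 4.
P has 5 columns; by rank–nullity, nullity = 5 − 4 = 1.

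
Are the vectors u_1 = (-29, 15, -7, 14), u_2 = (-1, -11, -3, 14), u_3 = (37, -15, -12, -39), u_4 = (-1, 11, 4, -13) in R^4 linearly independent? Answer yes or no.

yes

Form the matrix with these vectors as rows and row reduce.
R2 ← R2 − (1/29)·R1: [0, -334/29, -80/29, 392/29]
R3 ← R3 + (37/29)·R1: [0, 120/29, -607/29, -613/29]
R4 ← R4 − (1/29)·R1: [0, 304/29, 123/29, -391/29]
R3 ← R3 + (60/167)·R2: [0, 0, -3661/167, -2719/167]
R4 ← R4 + (152/167)·R2: [0, 0, 289/167, -197/167]
R4 ← R4 + (289/3661)·R3: [0, 0, 0, -9024/3661]
4 nonzero rows, so the 4 vectors span a space of dimension 4.
Since 4 = 4, the vectors are linearly independent.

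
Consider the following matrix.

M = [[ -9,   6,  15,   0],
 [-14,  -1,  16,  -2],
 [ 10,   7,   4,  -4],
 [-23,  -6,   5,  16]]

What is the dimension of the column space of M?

Row reduce to echelon form.
R2 ← R2 − (14/9)·R1: [0, -31/3, -22/3, -2]
R3 ← R3 + (10/9)·R1: [0, 41/3, 62/3, -4]
R4 ← R4 − (23/9)·R1: [0, -64/3, -100/3, 16]
R3 ← R3 + (41/31)·R2: [0, 0, 340/31, -206/31]
R4 ← R4 − (64/31)·R2: [0, 0, -564/31, 624/31]
R4 ← R4 + (141/85)·R3: [0, 0, 0, 774/85]
Echelon form has 4 nonzero rows, so rank(M) = 4.
The column space has dimension equal to the rank: 4.

4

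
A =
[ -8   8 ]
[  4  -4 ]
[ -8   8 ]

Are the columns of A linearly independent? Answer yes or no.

no

Row reduce A to echelon form.
R2 ← R2 + (1/2)·R1: [0, 0]
R3 ← R3 − R1: [0, 0]
1 pivot among 2 columns.
Only 1 < 2 pivot columns, so the columns are linearly dependent.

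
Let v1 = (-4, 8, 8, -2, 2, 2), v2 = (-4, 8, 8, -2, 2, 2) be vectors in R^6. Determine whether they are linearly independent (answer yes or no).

no

Form the matrix with these vectors as rows and row reduce.
R2 ← R2 − R1: [0, 0, 0, 0, 0, 0]
1 nonzero row, so the 2 vectors span a space of dimension 1.
Since 1 < 2, the vectors are linearly dependent.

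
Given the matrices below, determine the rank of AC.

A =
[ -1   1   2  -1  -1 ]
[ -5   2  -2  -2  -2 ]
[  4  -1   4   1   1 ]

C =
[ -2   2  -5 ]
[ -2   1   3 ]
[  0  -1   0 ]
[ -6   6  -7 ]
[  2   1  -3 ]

2

First compute AC:
[[  4, -10,  18],
 [ 14, -20,  51],
 [-10,  10, -33]]
Now row reduce the product.
R2 ← R2 − (7/2)·R1: [0, 15, -12]
R3 ← R3 + (5/2)·R1: [0, -15, 12]
R3 ← R3 + R2: [0, 0, 0]
2 nonzero rows, so rank(AC) = 2.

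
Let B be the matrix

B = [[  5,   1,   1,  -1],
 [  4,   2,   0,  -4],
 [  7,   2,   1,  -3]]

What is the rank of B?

2

Row reduce to echelon form.
R2 ← R2 − (4/5)·R1: [0, 6/5, -4/5, -16/5]
R3 ← R3 − (7/5)·R1: [0, 3/5, -2/5, -8/5]
R3 ← R3 − (1/2)·R2: [0, 0, 0, 0]
Echelon form has 2 nonzero rows, so rank(B) = 2.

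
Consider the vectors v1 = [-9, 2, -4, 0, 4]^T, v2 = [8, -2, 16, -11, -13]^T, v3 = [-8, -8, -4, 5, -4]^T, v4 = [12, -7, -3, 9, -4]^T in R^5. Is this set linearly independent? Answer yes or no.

yes

Form the matrix with these vectors as rows and row reduce.
R2 ← R2 + (8/9)·R1: [0, -2/9, 112/9, -11, -85/9]
R3 ← R3 − (8/9)·R1: [0, -88/9, -4/9, 5, -68/9]
R4 ← R4 + (4/3)·R1: [0, -13/3, -25/3, 9, 4/3]
R3 ← R3 − (44)·R2: [0, 0, -548, 489, 408]
R4 ← R4 − (39/2)·R2: [0, 0, -251, 447/2, 371/2]
R4 ← R4 − (251/548)·R3: [0, 0, 0, -261/548, -377/274]
4 nonzero rows, so the 4 vectors span a space of dimension 4.
Since 4 = 4, the vectors are linearly independent.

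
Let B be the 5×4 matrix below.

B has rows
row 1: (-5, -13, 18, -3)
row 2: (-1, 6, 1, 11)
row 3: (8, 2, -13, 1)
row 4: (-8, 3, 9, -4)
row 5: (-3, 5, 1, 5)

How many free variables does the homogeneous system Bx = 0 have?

0

Row reduce to echelon form.
R2 ← R2 − (1/5)·R1: [0, 43/5, -13/5, 58/5]
R3 ← R3 + (8/5)·R1: [0, -94/5, 79/5, -19/5]
R4 ← R4 − (8/5)·R1: [0, 119/5, -99/5, 4/5]
R5 ← R5 − (3/5)·R1: [0, 64/5, -49/5, 34/5]
R3 ← R3 + (94/43)·R2: [0, 0, 435/43, 927/43]
R4 ← R4 − (119/43)·R2: [0, 0, -542/43, -1346/43]
R5 ← R5 − (64/43)·R2: [0, 0, -255/43, -450/43]
R4 ← R4 + (542/435)·R3: [0, 0, 0, -644/145]
R5 ← R5 + (17/29)·R3: [0, 0, 0, 63/29]
R5 ← R5 + (45/92)·R4: [0, 0, 0, 0]
4 nonzero rows, so rank(B) = 4.
B has 4 columns; by rank–nullity, nullity = 4 − 4 = 0.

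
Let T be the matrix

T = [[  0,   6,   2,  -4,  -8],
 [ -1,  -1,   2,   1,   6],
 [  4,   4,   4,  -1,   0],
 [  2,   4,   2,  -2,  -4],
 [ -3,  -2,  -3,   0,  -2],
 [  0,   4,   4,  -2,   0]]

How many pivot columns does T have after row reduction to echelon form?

3

Row reduce to echelon form.
Swap R1 ↔ R2
R3 ← R3 + (4)·R1: [0, 0, 12, 3, 24]
R4 ← R4 + (2)·R1: [0, 2, 6, 0, 8]
R5 ← R5 − (3)·R1: [0, 1, -9, -3, -20]
R4 ← R4 − (1/3)·R2: [0, 0, 16/3, 4/3, 32/3]
R5 ← R5 − (1/6)·R2: [0, 0, -28/3, -7/3, -56/3]
R6 ← R6 − (2/3)·R2: [0, 0, 8/3, 2/3, 16/3]
R4 ← R4 − (4/9)·R3: [0, 0, 0, 0, 0]
R5 ← R5 + (7/9)·R3: [0, 0, 0, 0, 0]
R6 ← R6 − (2/9)·R3: [0, 0, 0, 0, 0]
Echelon form has 3 nonzero rows, so rank(T) = 3.
Each nonzero row contributes one pivot column: 3 pivot columns.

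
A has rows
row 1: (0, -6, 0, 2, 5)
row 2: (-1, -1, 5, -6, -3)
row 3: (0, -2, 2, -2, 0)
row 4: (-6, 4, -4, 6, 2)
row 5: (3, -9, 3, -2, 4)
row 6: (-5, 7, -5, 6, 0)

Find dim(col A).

3

Row reduce to echelon form.
Swap R1 ↔ R2
R4 ← R4 − (6)·R1: [0, 10, -34, 42, 20]
R5 ← R5 + (3)·R1: [0, -12, 18, -20, -5]
R6 ← R6 − (5)·R1: [0, 12, -30, 36, 15]
R3 ← R3 − (1/3)·R2: [0, 0, 2, -8/3, -5/3]
R4 ← R4 + (5/3)·R2: [0, 0, -34, 136/3, 85/3]
R5 ← R5 − (2)·R2: [0, 0, 18, -24, -15]
R6 ← R6 + (2)·R2: [0, 0, -30, 40, 25]
R4 ← R4 + (17)·R3: [0, 0, 0, 0, 0]
R5 ← R5 − (9)·R3: [0, 0, 0, 0, 0]
R6 ← R6 + (15)·R3: [0, 0, 0, 0, 0]
Echelon form has 3 nonzero rows, so rank(A) = 3.
The column space has dimension equal to the rank: 3.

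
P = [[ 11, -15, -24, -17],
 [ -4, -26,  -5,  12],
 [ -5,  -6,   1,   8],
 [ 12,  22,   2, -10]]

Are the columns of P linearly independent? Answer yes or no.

yes

Row reduce P to echelon form.
R2 ← R2 + (4/11)·R1: [0, -346/11, -151/11, 64/11]
R3 ← R3 + (5/11)·R1: [0, -141/11, -109/11, 3/11]
R4 ← R4 − (12/11)·R1: [0, 422/11, 310/11, 94/11]
R3 ← R3 − (141/346)·R2: [0, 0, -1493/346, -363/173]
R4 ← R4 + (211/173)·R2: [0, 0, 1979/173, 2706/173]
R4 ← R4 + (3958/1493)·R3: [0, 0, 0, 15048/1493]
4 pivots among 4 columns.
Every column is a pivot column, so the columns are linearly independent.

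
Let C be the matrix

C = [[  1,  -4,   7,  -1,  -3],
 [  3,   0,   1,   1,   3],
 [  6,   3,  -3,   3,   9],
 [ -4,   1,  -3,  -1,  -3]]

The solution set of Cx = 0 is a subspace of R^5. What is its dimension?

Row reduce to echelon form.
R2 ← R2 − (3)·R1: [0, 12, -20, 4, 12]
R3 ← R3 − (6)·R1: [0, 27, -45, 9, 27]
R4 ← R4 + (4)·R1: [0, -15, 25, -5, -15]
R3 ← R3 − (9/4)·R2: [0, 0, 0, 0, 0]
R4 ← R4 + (5/4)·R2: [0, 0, 0, 0, 0]
2 nonzero rows, so rank(C) = 2.
C has 5 columns; by rank–nullity, nullity = 5 − 2 = 3.

3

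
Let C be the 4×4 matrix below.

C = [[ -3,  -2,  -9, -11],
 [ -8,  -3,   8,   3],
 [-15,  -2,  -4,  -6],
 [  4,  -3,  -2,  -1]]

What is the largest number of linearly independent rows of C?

4

Row reduce to echelon form.
R2 ← R2 − (8/3)·R1: [0, 7/3, 32, 97/3]
R3 ← R3 − (5)·R1: [0, 8, 41, 49]
R4 ← R4 + (4/3)·R1: [0, -17/3, -14, -47/3]
R3 ← R3 − (24/7)·R2: [0, 0, -481/7, -433/7]
R4 ← R4 + (17/7)·R2: [0, 0, 446/7, 440/7]
R4 ← R4 + (446/481)·R3: [0, 0, 0, 2646/481]
Echelon form has 4 nonzero rows, so rank(C) = 4.
The rank gives the maximum number of linearly independent rows: 4.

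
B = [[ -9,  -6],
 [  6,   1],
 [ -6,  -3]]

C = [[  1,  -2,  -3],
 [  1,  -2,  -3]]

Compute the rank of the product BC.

First compute BC:
[[-15,  30,  45],
 [  7, -14, -21],
 [ -9,  18,  27]]
Now row reduce the product.
R2 ← R2 + (7/15)·R1: [0, 0, 0]
R3 ← R3 − (3/5)·R1: [0, 0, 0]
1 nonzero row, so rank(BC) = 1.

1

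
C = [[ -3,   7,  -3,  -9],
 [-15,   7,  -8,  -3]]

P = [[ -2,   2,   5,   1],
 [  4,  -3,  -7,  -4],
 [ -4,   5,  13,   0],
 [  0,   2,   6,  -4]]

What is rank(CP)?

First compute CP:
[[ 46, -60, -157,   5],
 [ 90, -97, -246, -31]]
Now row reduce the product.
R2 ← R2 − (45/23)·R1: [0, 469/23, 1407/23, -938/23]
2 nonzero rows, so rank(CP) = 2.

2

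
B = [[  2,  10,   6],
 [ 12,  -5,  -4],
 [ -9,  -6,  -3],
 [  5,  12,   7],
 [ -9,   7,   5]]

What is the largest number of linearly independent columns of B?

2

Row reduce to echelon form.
R2 ← R2 − (6)·R1: [0, -65, -40]
R3 ← R3 + (9/2)·R1: [0, 39, 24]
R4 ← R4 − (5/2)·R1: [0, -13, -8]
R5 ← R5 + (9/2)·R1: [0, 52, 32]
R3 ← R3 + (3/5)·R2: [0, 0, 0]
R4 ← R4 − (1/5)·R2: [0, 0, 0]
R5 ← R5 + (4/5)·R2: [0, 0, 0]
Echelon form has 2 nonzero rows, so rank(B) = 2.
The rank gives the maximum number of linearly independent columns: 2.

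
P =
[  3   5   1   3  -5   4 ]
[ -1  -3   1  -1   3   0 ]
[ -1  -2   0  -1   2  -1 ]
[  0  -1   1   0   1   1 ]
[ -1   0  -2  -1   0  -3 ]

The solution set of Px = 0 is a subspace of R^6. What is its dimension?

4

Row reduce to echelon form.
R2 ← R2 + (1/3)·R1: [0, -4/3, 4/3, 0, 4/3, 4/3]
R3 ← R3 + (1/3)·R1: [0, -1/3, 1/3, 0, 1/3, 1/3]
R5 ← R5 + (1/3)·R1: [0, 5/3, -5/3, 0, -5/3, -5/3]
R3 ← R3 − (1/4)·R2: [0, 0, 0, 0, 0, 0]
R4 ← R4 − (3/4)·R2: [0, 0, 0, 0, 0, 0]
R5 ← R5 + (5/4)·R2: [0, 0, 0, 0, 0, 0]
2 nonzero rows, so rank(P) = 2.
P has 6 columns; by rank–nullity, nullity = 6 − 2 = 4.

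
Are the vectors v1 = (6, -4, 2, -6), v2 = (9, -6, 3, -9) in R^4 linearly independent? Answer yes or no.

Form the matrix with these vectors as rows and row reduce.
R2 ← R2 − (3/2)·R1: [0, 0, 0, 0]
1 nonzero row, so the 2 vectors span a space of dimension 1.
Since 1 < 2, the vectors are linearly dependent.

no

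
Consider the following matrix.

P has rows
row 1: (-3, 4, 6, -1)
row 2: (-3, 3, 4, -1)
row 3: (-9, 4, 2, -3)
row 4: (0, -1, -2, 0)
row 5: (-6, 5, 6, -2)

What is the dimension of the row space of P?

2

Row reduce to echelon form.
R2 ← R2 − R1: [0, -1, -2, 0]
R3 ← R3 − (3)·R1: [0, -8, -16, 0]
R5 ← R5 − (2)·R1: [0, -3, -6, 0]
R3 ← R3 − (8)·R2: [0, 0, 0, 0]
R4 ← R4 − R2: [0, 0, 0, 0]
R5 ← R5 − (3)·R2: [0, 0, 0, 0]
Echelon form has 2 nonzero rows, so rank(P) = 2.
The row space has dimension equal to the rank: 2.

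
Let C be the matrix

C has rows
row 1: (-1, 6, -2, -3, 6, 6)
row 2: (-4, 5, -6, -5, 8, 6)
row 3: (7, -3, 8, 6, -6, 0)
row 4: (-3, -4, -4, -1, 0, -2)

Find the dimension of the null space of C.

Row reduce to echelon form.
R2 ← R2 − (4)·R1: [0, -19, 2, 7, -16, -18]
R3 ← R3 + (7)·R1: [0, 39, -6, -15, 36, 42]
R4 ← R4 − (3)·R1: [0, -22, 2, 8, -18, -20]
R3 ← R3 + (39/19)·R2: [0, 0, -36/19, -12/19, 60/19, 96/19]
R4 ← R4 − (22/19)·R2: [0, 0, -6/19, -2/19, 10/19, 16/19]
R4 ← R4 − (1/6)·R3: [0, 0, 0, 0, 0, 0]
3 nonzero rows, so rank(C) = 3.
C has 6 columns; by rank–nullity, nullity = 6 − 3 = 3.

3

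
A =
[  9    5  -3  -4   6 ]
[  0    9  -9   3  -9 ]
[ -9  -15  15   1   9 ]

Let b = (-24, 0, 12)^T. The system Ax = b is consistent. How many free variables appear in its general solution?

2

Row reduce the augmented matrix [A | b].
R3 ← R3 + R1: [0, -10, 12, -3, 15, -12]
R3 ← R3 + (10/9)·R2: [0, 0, 2, 1/3, 5, -12]
The echelon form has 3 nonzero rows, and every pivot lies in the first 5 columns, so rank(A) = rank([A|b]) = 3.
The system is consistent.
Free variables = (unknowns) − (rank) = 5 − 3 = 2.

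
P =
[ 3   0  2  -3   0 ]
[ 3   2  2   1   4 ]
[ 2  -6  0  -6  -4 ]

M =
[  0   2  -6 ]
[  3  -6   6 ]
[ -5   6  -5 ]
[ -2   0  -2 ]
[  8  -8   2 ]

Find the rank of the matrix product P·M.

3

First compute PM:
[[ -4,  18, -22],
 [ 26, -26, -10],
 [-38,  72, -44]]
Now row reduce the product.
R2 ← R2 + (13/2)·R1: [0, 91, -153]
R3 ← R3 − (19/2)·R1: [0, -99, 165]
R3 ← R3 + (99/91)·R2: [0, 0, -132/91]
3 nonzero rows, so rank(PM) = 3.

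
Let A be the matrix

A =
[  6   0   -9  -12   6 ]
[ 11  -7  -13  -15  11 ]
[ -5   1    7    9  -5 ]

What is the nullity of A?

3

Row reduce to echelon form.
R2 ← R2 − (11/6)·R1: [0, -7, 7/2, 7, 0]
R3 ← R3 + (5/6)·R1: [0, 1, -1/2, -1, 0]
R3 ← R3 + (1/7)·R2: [0, 0, 0, 0, 0]
2 nonzero rows, so rank(A) = 2.
A has 5 columns; by rank–nullity, nullity = 5 − 2 = 3.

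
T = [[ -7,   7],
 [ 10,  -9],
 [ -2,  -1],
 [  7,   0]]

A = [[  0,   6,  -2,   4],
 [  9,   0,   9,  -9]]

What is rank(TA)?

First compute TA:
[[ 63, -42,  77, -91],
 [-81,  60, -101, 121],
 [ -9, -12,  -5,   1],
 [  0,  42, -14,  28]]
Now row reduce the product.
R2 ← R2 + (9/7)·R1: [0, 6, -2, 4]
R3 ← R3 + (1/7)·R1: [0, -18, 6, -12]
R3 ← R3 + (3)·R2: [0, 0, 0, 0]
R4 ← R4 − (7)·R2: [0, 0, 0, 0]
2 nonzero rows, so rank(TA) = 2.

2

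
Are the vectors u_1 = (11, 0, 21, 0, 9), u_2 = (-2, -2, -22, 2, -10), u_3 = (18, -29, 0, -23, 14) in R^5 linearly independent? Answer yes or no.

Form the matrix with these vectors as rows and row reduce.
R2 ← R2 + (2/11)·R1: [0, -2, -200/11, 2, -92/11]
R3 ← R3 − (18/11)·R1: [0, -29, -378/11, -23, -8/11]
R3 ← R3 − (29/2)·R2: [0, 0, 2522/11, -52, 1326/11]
3 nonzero rows, so the 3 vectors span a space of dimension 3.
Since 3 = 3, the vectors are linearly independent.

yes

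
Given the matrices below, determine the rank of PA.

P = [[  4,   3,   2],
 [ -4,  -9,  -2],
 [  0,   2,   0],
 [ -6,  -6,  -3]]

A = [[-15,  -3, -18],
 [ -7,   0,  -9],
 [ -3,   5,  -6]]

2

First compute PA:
[[-87,  -2, -111],
 [129,   2, 165],
 [-14,   0, -18],
 [141,   3, 180]]
Now row reduce the product.
R2 ← R2 + (43/29)·R1: [0, -28/29, 12/29]
R3 ← R3 − (14/87)·R1: [0, 28/87, -4/29]
R4 ← R4 + (47/29)·R1: [0, -7/29, 3/29]
R3 ← R3 + (1/3)·R2: [0, 0, 0]
R4 ← R4 − (1/4)·R2: [0, 0, 0]
2 nonzero rows, so rank(PA) = 2.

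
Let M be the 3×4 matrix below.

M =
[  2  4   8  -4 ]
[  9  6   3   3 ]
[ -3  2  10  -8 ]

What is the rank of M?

2

Row reduce to echelon form.
R2 ← R2 − (9/2)·R1: [0, -12, -33, 21]
R3 ← R3 + (3/2)·R1: [0, 8, 22, -14]
R3 ← R3 + (2/3)·R2: [0, 0, 0, 0]
Echelon form has 2 nonzero rows, so rank(M) = 2.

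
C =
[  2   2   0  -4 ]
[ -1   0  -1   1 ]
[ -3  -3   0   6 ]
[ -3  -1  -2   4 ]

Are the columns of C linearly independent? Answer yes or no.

Row reduce C to echelon form.
R2 ← R2 + (1/2)·R1: [0, 1, -1, -1]
R3 ← R3 + (3/2)·R1: [0, 0, 0, 0]
R4 ← R4 + (3/2)·R1: [0, 2, -2, -2]
R4 ← R4 − (2)·R2: [0, 0, 0, 0]
2 pivots among 4 columns.
Only 2 < 4 pivot columns, so the columns are linearly dependent.

no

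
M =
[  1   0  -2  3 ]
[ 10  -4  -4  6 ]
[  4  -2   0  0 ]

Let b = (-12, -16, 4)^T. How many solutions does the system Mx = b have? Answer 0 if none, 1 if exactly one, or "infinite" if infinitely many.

Row reduce the augmented matrix [M | b].
R2 ← R2 − (10)·R1: [0, -4, 16, -24, 104]
R3 ← R3 − (4)·R1: [0, -2, 8, -12, 52]
R3 ← R3 − (1/2)·R2: [0, 0, 0, 0, 0]
The echelon form has 2 nonzero rows, and every pivot lies in the first 4 columns, so rank(M) = rank([M|b]) = 2.
The system is consistent.
rank = 2 < 4 unknowns, so there are infinitely many solutions.

infinite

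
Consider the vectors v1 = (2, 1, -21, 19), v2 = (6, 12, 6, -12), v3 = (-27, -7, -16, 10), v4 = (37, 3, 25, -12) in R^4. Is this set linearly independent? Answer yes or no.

Form the matrix with these vectors as rows and row reduce.
R2 ← R2 − (3)·R1: [0, 9, 69, -69]
R3 ← R3 + (27/2)·R1: [0, 13/2, -599/2, 533/2]
R4 ← R4 − (37/2)·R1: [0, -31/2, 827/2, -727/2]
R3 ← R3 − (13/18)·R2: [0, 0, -1048/3, 949/3]
R4 ← R4 + (31/18)·R2: [0, 0, 1597/3, -1447/3]
R4 ← R4 + (1597/1048)·R3: [0, 0, 0, -301/1048]
4 nonzero rows, so the 4 vectors span a space of dimension 4.
Since 4 = 4, the vectors are linearly independent.

yes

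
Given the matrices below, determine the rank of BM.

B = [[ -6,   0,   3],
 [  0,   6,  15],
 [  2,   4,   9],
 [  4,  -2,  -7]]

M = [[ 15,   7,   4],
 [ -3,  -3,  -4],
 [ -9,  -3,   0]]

First compute BM:
[[-117, -51, -24],
 [-153, -63, -24],
 [-63, -25,  -8],
 [129,  55,  24]]
Now row reduce the product.
R2 ← R2 − (17/13)·R1: [0, 48/13, 96/13]
R3 ← R3 − (7/13)·R1: [0, 32/13, 64/13]
R4 ← R4 + (43/39)·R1: [0, -16/13, -32/13]
R3 ← R3 − (2/3)·R2: [0, 0, 0]
R4 ← R4 + (1/3)·R2: [0, 0, 0]
2 nonzero rows, so rank(BM) = 2.

2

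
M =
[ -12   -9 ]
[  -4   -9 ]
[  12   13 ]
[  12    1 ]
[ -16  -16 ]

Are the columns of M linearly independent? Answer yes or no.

yes

Row reduce M to echelon form.
R2 ← R2 − (1/3)·R1: [0, -6]
R3 ← R3 + R1: [0, 4]
R4 ← R4 + R1: [0, -8]
R5 ← R5 − (4/3)·R1: [0, -4]
R3 ← R3 + (2/3)·R2: [0, 0]
R4 ← R4 − (4/3)·R2: [0, 0]
R5 ← R5 − (2/3)·R2: [0, 0]
2 pivots among 2 columns.
Every column is a pivot column, so the columns are linearly independent.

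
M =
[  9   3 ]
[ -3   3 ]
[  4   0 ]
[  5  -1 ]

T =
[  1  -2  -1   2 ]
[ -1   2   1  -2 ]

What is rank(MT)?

First compute MT:
[[  6, -12,  -6,  12],
 [ -6,  12,   6, -12],
 [  4,  -8,  -4,   8],
 [  6, -12,  -6,  12]]
Now row reduce the product.
R2 ← R2 + R1: [0, 0, 0, 0]
R3 ← R3 − (2/3)·R1: [0, 0, 0, 0]
R4 ← R4 − R1: [0, 0, 0, 0]
1 nonzero row, so rank(MT) = 1.

1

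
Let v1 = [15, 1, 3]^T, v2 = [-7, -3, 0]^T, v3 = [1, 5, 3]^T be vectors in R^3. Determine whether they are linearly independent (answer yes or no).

yes

Form the matrix with these vectors as rows and row reduce.
R2 ← R2 + (7/15)·R1: [0, -38/15, 7/5]
R3 ← R3 − (1/15)·R1: [0, 74/15, 14/5]
R3 ← R3 + (37/19)·R2: [0, 0, 105/19]
3 nonzero rows, so the 3 vectors span a space of dimension 3.
Since 3 = 3, the vectors are linearly independent.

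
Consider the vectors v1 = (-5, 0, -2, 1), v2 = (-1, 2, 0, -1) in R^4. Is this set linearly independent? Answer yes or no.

Form the matrix with these vectors as rows and row reduce.
R2 ← R2 − (1/5)·R1: [0, 2, 2/5, -6/5]
2 nonzero rows, so the 2 vectors span a space of dimension 2.
Since 2 = 2, the vectors are linearly independent.

yes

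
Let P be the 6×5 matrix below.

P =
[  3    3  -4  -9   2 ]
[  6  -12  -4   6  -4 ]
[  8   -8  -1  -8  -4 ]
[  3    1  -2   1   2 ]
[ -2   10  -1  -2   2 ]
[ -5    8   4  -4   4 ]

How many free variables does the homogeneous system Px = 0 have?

Row reduce to echelon form.
R2 ← R2 − (2)·R1: [0, -18, 4, 24, -8]
R3 ← R3 − (8/3)·R1: [0, -16, 29/3, 16, -28/3]
R4 ← R4 − R1: [0, -2, 2, 10, 0]
R5 ← R5 + (2/3)·R1: [0, 12, -11/3, -8, 10/3]
R6 ← R6 + (5/3)·R1: [0, 13, -8/3, -19, 22/3]
R3 ← R3 − (8/9)·R2: [0, 0, 55/9, -16/3, -20/9]
R4 ← R4 − (1/9)·R2: [0, 0, 14/9, 22/3, 8/9]
R5 ← R5 + (2/3)·R2: [0, 0, -1, 8, -2]
R6 ← R6 + (13/18)·R2: [0, 0, 2/9, -5/3, 14/9]
R4 ← R4 − (14/55)·R3: [0, 0, 0, 478/55, 16/11]
R5 ← R5 + (9/55)·R3: [0, 0, 0, 392/55, -26/11]
R6 ← R6 − (2/55)·R3: [0, 0, 0, -81/55, 18/11]
R5 ← R5 − (196/239)·R4: [0, 0, 0, 0, -850/239]
R6 ← R6 + (81/478)·R4: [0, 0, 0, 0, 450/239]
R6 ← R6 + (9/17)·R5: [0, 0, 0, 0, 0]
5 nonzero rows, so rank(P) = 5.
P has 5 columns; by rank–nullity, nullity = 5 − 5 = 0.

0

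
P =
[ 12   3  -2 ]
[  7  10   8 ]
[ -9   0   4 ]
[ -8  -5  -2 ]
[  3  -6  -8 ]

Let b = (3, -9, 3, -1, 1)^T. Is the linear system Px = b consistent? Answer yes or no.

Row reduce the augmented matrix [P | b].
R2 ← R2 − (7/12)·R1: [0, 33/4, 55/6, -43/4]
R3 ← R3 + (3/4)·R1: [0, 9/4, 5/2, 21/4]
R4 ← R4 + (2/3)·R1: [0, -3, -10/3, 1]
R5 ← R5 − (1/4)·R1: [0, -27/4, -15/2, 1/4]
R3 ← R3 − (3/11)·R2: [0, 0, 0, 90/11]
R4 ← R4 + (4/11)·R2: [0, 0, 0, -32/11]
R5 ← R5 + (9/11)·R2: [0, 0, 0, -94/11]
R4 ← R4 + (16/45)·R3: [0, 0, 0, 0]
R5 ← R5 + (47/45)·R3: [0, 0, 0, 0]
The echelon form has 3 nonzero rows; the last pivot sits in the augmented column, so rank(P) = 2 but rank([P|b]) = 3.
Since the ranks differ, the system is inconsistent.

no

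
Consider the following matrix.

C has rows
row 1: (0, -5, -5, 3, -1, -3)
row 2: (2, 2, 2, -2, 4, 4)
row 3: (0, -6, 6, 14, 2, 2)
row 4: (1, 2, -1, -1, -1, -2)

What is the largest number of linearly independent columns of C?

4

Row reduce to echelon form.
Swap R1 ↔ R2
R4 ← R4 − (1/2)·R1: [0, 1, -2, 0, -3, -4]
R3 ← R3 − (6/5)·R2: [0, 0, 12, 52/5, 16/5, 28/5]
R4 ← R4 + (1/5)·R2: [0, 0, -3, 3/5, -16/5, -23/5]
R4 ← R4 + (1/4)·R3: [0, 0, 0, 16/5, -12/5, -16/5]
Echelon form has 4 nonzero rows, so rank(C) = 4.
The rank gives the maximum number of linearly independent columns: 4.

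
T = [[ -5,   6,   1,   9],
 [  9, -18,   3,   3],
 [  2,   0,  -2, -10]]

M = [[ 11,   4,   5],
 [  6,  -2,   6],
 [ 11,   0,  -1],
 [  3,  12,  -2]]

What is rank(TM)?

First compute TM:
[[ 19,  76,  -8],
 [ 33, 108, -72],
 [-30, -112,  32]]
Now row reduce the product.
R2 ← R2 − (33/19)·R1: [0, -24, -1104/19]
R3 ← R3 + (30/19)·R1: [0, 8, 368/19]
R3 ← R3 + (1/3)·R2: [0, 0, 0]
2 nonzero rows, so rank(TM) = 2.

2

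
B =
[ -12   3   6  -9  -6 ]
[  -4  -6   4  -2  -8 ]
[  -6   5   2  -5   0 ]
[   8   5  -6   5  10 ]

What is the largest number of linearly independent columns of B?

Row reduce to echelon form.
R2 ← R2 − (1/3)·R1: [0, -7, 2, 1, -6]
R3 ← R3 − (1/2)·R1: [0, 7/2, -1, -1/2, 3]
R4 ← R4 + (2/3)·R1: [0, 7, -2, -1, 6]
R3 ← R3 + (1/2)·R2: [0, 0, 0, 0, 0]
R4 ← R4 + R2: [0, 0, 0, 0, 0]
Echelon form has 2 nonzero rows, so rank(B) = 2.
The rank gives the maximum number of linearly independent columns: 2.

2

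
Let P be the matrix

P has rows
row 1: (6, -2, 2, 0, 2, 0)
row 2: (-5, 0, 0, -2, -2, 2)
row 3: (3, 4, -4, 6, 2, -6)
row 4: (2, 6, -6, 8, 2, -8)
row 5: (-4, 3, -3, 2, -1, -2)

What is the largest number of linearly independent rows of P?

Row reduce to echelon form.
R2 ← R2 + (5/6)·R1: [0, -5/3, 5/3, -2, -1/3, 2]
R3 ← R3 − (1/2)·R1: [0, 5, -5, 6, 1, -6]
R4 ← R4 − (1/3)·R1: [0, 20/3, -20/3, 8, 4/3, -8]
R5 ← R5 + (2/3)·R1: [0, 5/3, -5/3, 2, 1/3, -2]
R3 ← R3 + (3)·R2: [0, 0, 0, 0, 0, 0]
R4 ← R4 + (4)·R2: [0, 0, 0, 0, 0, 0]
R5 ← R5 + R2: [0, 0, 0, 0, 0, 0]
Echelon form has 2 nonzero rows, so rank(P) = 2.
The rank gives the maximum number of linearly independent rows: 2.

2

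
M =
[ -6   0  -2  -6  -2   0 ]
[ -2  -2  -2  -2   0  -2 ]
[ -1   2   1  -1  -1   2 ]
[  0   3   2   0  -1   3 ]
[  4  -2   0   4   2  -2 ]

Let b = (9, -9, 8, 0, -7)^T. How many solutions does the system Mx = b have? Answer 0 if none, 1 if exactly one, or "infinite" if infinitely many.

Row reduce the augmented matrix [M | b].
R2 ← R2 − (1/3)·R1: [0, -2, -4/3, 0, 2/3, -2, -12]
R3 ← R3 − (1/6)·R1: [0, 2, 4/3, 0, -2/3, 2, 13/2]
R5 ← R5 + (2/3)·R1: [0, -2, -4/3, 0, 2/3, -2, -1]
R3 ← R3 + R2: [0, 0, 0, 0, 0, 0, -11/2]
R4 ← R4 + (3/2)·R2: [0, 0, 0, 0, 0, 0, -18]
R5 ← R5 − R2: [0, 0, 0, 0, 0, 0, 11]
R4 ← R4 − (36/11)·R3: [0, 0, 0, 0, 0, 0, 0]
R5 ← R5 + (2)·R3: [0, 0, 0, 0, 0, 0, 0]
The echelon form has 3 nonzero rows; the last pivot sits in the augmented column, so rank(M) = 2 but rank([M|b]) = 3.
Since the ranks differ, the system is inconsistent.
It has no solutions.

0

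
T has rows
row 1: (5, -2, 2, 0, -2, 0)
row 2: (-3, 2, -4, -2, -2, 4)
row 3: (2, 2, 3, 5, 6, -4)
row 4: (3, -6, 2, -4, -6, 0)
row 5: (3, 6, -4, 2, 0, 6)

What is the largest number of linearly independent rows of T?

Row reduce to echelon form.
R2 ← R2 + (3/5)·R1: [0, 4/5, -14/5, -2, -16/5, 4]
R3 ← R3 − (2/5)·R1: [0, 14/5, 11/5, 5, 34/5, -4]
R4 ← R4 − (3/5)·R1: [0, -24/5, 4/5, -4, -24/5, 0]
R5 ← R5 − (3/5)·R1: [0, 36/5, -26/5, 2, 6/5, 6]
R3 ← R3 − (7/2)·R2: [0, 0, 12, 12, 18, -18]
R4 ← R4 + (6)·R2: [0, 0, -16, -16, -24, 24]
R5 ← R5 − (9)·R2: [0, 0, 20, 20, 30, -30]
R4 ← R4 + (4/3)·R3: [0, 0, 0, 0, 0, 0]
R5 ← R5 − (5/3)·R3: [0, 0, 0, 0, 0, 0]
Echelon form has 3 nonzero rows, so rank(T) = 3.
The rank gives the maximum number of linearly independent rows: 3.

3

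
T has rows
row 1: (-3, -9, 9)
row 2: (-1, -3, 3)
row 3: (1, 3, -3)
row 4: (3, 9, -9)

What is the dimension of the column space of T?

Row reduce to echelon form.
R2 ← R2 − (1/3)·R1: [0, 0, 0]
R3 ← R3 + (1/3)·R1: [0, 0, 0]
R4 ← R4 + R1: [0, 0, 0]
Echelon form has 1 nonzero row, so rank(T) = 1.
The column space has dimension equal to the rank: 1.

1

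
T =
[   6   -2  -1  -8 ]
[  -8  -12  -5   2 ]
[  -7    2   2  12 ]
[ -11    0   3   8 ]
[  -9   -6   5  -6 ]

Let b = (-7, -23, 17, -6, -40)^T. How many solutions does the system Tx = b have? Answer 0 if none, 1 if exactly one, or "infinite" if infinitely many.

Row reduce the augmented matrix [T | b].
R2 ← R2 + (4/3)·R1: [0, -44/3, -19/3, -26/3, -97/3]
R3 ← R3 + (7/6)·R1: [0, -1/3, 5/6, 8/3, 53/6]
R4 ← R4 + (11/6)·R1: [0, -11/3, 7/6, -20/3, -113/6]
R5 ← R5 + (3/2)·R1: [0, -9, 7/2, -18, -101/2]
R3 ← R3 − (1/44)·R2: [0, 0, 43/44, 63/22, 421/44]
R4 ← R4 − (1/4)·R2: [0, 0, 11/4, -9/2, -43/4]
R5 ← R5 − (27/44)·R2: [0, 0, 325/44, -279/22, -1349/44]
R4 ← R4 − (121/43)·R3: [0, 0, 0, -540/43, -1620/43]
R5 ← R5 − (325/43)·R3: [0, 0, 0, -1476/43, -4428/43]
R5 ← R5 − (41/15)·R4: [0, 0, 0, 0, 0]
The echelon form has 4 nonzero rows, and every pivot lies in the first 4 columns, so rank(T) = rank([T|b]) = 4.
The system is consistent.
rank = 4 = number of unknowns, so the solution is unique.

1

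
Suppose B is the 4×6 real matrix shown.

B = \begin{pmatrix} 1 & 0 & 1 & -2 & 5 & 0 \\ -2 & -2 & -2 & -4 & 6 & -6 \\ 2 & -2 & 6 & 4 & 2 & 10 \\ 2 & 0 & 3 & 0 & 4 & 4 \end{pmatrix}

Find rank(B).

Row reduce to echelon form.
R2 ← R2 + (2)·R1: [0, -2, 0, -8, 16, -6]
R3 ← R3 − (2)·R1: [0, -2, 4, 8, -8, 10]
R4 ← R4 − (2)·R1: [0, 0, 1, 4, -6, 4]
R3 ← R3 − R2: [0, 0, 4, 16, -24, 16]
R4 ← R4 − (1/4)·R3: [0, 0, 0, 0, 0, 0]
Echelon form has 3 nonzero rows, so rank(B) = 3.

3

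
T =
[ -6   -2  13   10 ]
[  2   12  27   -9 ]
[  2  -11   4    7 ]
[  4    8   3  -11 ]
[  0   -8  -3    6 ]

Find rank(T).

4

Row reduce to echelon form.
R2 ← R2 + (1/3)·R1: [0, 34/3, 94/3, -17/3]
R3 ← R3 + (1/3)·R1: [0, -35/3, 25/3, 31/3]
R4 ← R4 + (2/3)·R1: [0, 20/3, 35/3, -13/3]
R3 ← R3 + (35/34)·R2: [0, 0, 690/17, 9/2]
R4 ← R4 − (10/17)·R2: [0, 0, -115/17, -1]
R5 ← R5 + (12/17)·R2: [0, 0, 325/17, 2]
R4 ← R4 + (1/6)·R3: [0, 0, 0, -1/4]
R5 ← R5 − (65/138)·R3: [0, 0, 0, -11/92]
R5 ← R5 − (11/23)·R4: [0, 0, 0, 0]
Echelon form has 4 nonzero rows, so rank(T) = 4.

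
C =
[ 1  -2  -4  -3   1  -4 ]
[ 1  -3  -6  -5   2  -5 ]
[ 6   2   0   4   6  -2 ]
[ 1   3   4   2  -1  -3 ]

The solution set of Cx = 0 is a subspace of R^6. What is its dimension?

2

Row reduce to echelon form.
R2 ← R2 − R1: [0, -1, -2, -2, 1, -1]
R3 ← R3 − (6)·R1: [0, 14, 24, 22, 0, 22]
R4 ← R4 − R1: [0, 5, 8, 5, -2, 1]
R3 ← R3 + (14)·R2: [0, 0, -4, -6, 14, 8]
R4 ← R4 + (5)·R2: [0, 0, -2, -5, 3, -4]
R4 ← R4 − (1/2)·R3: [0, 0, 0, -2, -4, -8]
4 nonzero rows, so rank(C) = 4.
C has 6 columns; by rank–nullity, nullity = 6 − 4 = 2.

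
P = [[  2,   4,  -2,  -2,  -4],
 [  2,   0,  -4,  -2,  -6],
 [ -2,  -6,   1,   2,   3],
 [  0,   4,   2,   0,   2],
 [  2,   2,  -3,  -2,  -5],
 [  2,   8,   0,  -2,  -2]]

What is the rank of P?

Row reduce to echelon form.
R2 ← R2 − R1: [0, -4, -2, 0, -2]
R3 ← R3 + R1: [0, -2, -1, 0, -1]
R5 ← R5 − R1: [0, -2, -1, 0, -1]
R6 ← R6 − R1: [0, 4, 2, 0, 2]
R3 ← R3 − (1/2)·R2: [0, 0, 0, 0, 0]
R4 ← R4 + R2: [0, 0, 0, 0, 0]
R5 ← R5 − (1/2)·R2: [0, 0, 0, 0, 0]
R6 ← R6 + R2: [0, 0, 0, 0, 0]
Echelon form has 2 nonzero rows, so rank(P) = 2.

2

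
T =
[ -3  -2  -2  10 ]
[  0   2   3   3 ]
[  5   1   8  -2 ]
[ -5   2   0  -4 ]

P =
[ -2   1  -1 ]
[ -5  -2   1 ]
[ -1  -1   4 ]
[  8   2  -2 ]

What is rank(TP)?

3

First compute TP:
[[ 98,  23, -27],
 [ 11,  -1,   8],
 [-39,  -9,  32],
 [-32, -17,  15]]
Now row reduce the product.
R2 ← R2 − (11/98)·R1: [0, -351/98, 1081/98]
R3 ← R3 + (39/98)·R1: [0, 15/98, 2083/98]
R4 ← R4 + (16/49)·R1: [0, -465/49, 303/49]
R3 ← R3 + (5/117)·R2: [0, 0, 2542/117]
R4 ← R4 − (310/117)·R2: [0, 0, -2696/117]
R4 ← R4 + (1348/1271)·R3: [0, 0, 0]
3 nonzero rows, so rank(TP) = 3.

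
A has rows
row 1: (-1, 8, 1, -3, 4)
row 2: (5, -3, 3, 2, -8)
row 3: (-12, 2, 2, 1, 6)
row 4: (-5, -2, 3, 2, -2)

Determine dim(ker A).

1

Row reduce to echelon form.
R2 ← R2 + (5)·R1: [0, 37, 8, -13, 12]
R3 ← R3 − (12)·R1: [0, -94, -10, 37, -42]
R4 ← R4 − (5)·R1: [0, -42, -2, 17, -22]
R3 ← R3 + (94/37)·R2: [0, 0, 382/37, 147/37, -426/37]
R4 ← R4 + (42/37)·R2: [0, 0, 262/37, 83/37, -310/37]
R4 ← R4 − (131/191)·R3: [0, 0, 0, -92/191, -92/191]
4 nonzero rows, so rank(A) = 4.
A has 5 columns; by rank–nullity, nullity = 5 − 4 = 1.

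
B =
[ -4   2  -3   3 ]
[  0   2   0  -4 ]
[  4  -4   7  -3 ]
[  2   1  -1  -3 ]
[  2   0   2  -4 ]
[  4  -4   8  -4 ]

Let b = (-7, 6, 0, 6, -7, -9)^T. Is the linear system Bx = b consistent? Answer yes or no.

Row reduce the augmented matrix [B | b].
R3 ← R3 + R1: [0, -2, 4, 0, -7]
R4 ← R4 + (1/2)·R1: [0, 2, -5/2, -3/2, 5/2]
R5 ← R5 + (1/2)·R1: [0, 1, 1/2, -5/2, -21/2]
R6 ← R6 + R1: [0, -2, 5, -1, -16]
R3 ← R3 + R2: [0, 0, 4, -4, -1]
R4 ← R4 − R2: [0, 0, -5/2, 5/2, -7/2]
R5 ← R5 − (1/2)·R2: [0, 0, 1/2, -1/2, -27/2]
R6 ← R6 + R2: [0, 0, 5, -5, -10]
R4 ← R4 + (5/8)·R3: [0, 0, 0, 0, -33/8]
R5 ← R5 − (1/8)·R3: [0, 0, 0, 0, -107/8]
R6 ← R6 − (5/4)·R3: [0, 0, 0, 0, -35/4]
R5 ← R5 − (107/33)·R4: [0, 0, 0, 0, 0]
R6 ← R6 − (70/33)·R4: [0, 0, 0, 0, 0]
The echelon form has 4 nonzero rows; the last pivot sits in the augmented column, so rank(B) = 3 but rank([B|b]) = 4.
Since the ranks differ, the system is inconsistent.

no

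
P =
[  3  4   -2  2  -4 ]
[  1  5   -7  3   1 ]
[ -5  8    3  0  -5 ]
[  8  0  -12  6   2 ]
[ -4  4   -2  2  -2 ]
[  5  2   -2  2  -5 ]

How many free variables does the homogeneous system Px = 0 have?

0

Row reduce to echelon form.
R2 ← R2 − (1/3)·R1: [0, 11/3, -19/3, 7/3, 7/3]
R3 ← R3 + (5/3)·R1: [0, 44/3, -1/3, 10/3, -35/3]
R4 ← R4 − (8/3)·R1: [0, -32/3, -20/3, 2/3, 38/3]
R5 ← R5 + (4/3)·R1: [0, 28/3, -14/3, 14/3, -22/3]
R6 ← R6 − (5/3)·R1: [0, -14/3, 4/3, -4/3, 5/3]
R3 ← R3 − (4)·R2: [0, 0, 25, -6, -21]
R4 ← R4 + (32/11)·R2: [0, 0, -276/11, 82/11, 214/11]
R5 ← R5 − (28/11)·R2: [0, 0, 126/11, -14/11, -146/11]
R6 ← R6 + (14/11)·R2: [0, 0, -74/11, 18/11, 51/11]
R4 ← R4 + (276/275)·R3: [0, 0, 0, 394/275, -446/275]
R5 ← R5 − (126/275)·R3: [0, 0, 0, 406/275, -1004/275]
R6 ← R6 + (74/275)·R3: [0, 0, 0, 6/275, -279/275]
R5 ← R5 − (203/197)·R4: [0, 0, 0, 0, -390/197]
R6 ← R6 − (3/197)·R4: [0, 0, 0, 0, -195/197]
R6 ← R6 − (1/2)·R5: [0, 0, 0, 0, 0]
5 nonzero rows, so rank(P) = 5.
P has 5 columns; by rank–nullity, nullity = 5 − 5 = 0.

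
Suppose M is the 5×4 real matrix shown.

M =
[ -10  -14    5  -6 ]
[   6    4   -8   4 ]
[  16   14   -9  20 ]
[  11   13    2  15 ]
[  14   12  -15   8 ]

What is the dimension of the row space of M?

4

Row reduce to echelon form.
R2 ← R2 + (3/5)·R1: [0, -22/5, -5, 2/5]
R3 ← R3 + (8/5)·R1: [0, -42/5, -1, 52/5]
R4 ← R4 + (11/10)·R1: [0, -12/5, 15/2, 42/5]
R5 ← R5 + (7/5)·R1: [0, -38/5, -8, -2/5]
R3 ← R3 − (21/11)·R2: [0, 0, 94/11, 106/11]
R4 ← R4 − (6/11)·R2: [0, 0, 225/22, 90/11]
R5 ← R5 − (19/11)·R2: [0, 0, 7/11, -12/11]
R4 ← R4 − (225/188)·R3: [0, 0, 0, -315/94]
R5 ← R5 − (7/94)·R3: [0, 0, 0, -85/47]
R5 ← R5 − (34/63)·R4: [0, 0, 0, 0]
Echelon form has 4 nonzero rows, so rank(M) = 4.
The row space has dimension equal to the rank: 4.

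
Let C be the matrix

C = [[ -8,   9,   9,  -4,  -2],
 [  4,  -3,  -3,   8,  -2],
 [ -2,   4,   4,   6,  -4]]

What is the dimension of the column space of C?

Row reduce to echelon form.
R2 ← R2 + (1/2)·R1: [0, 3/2, 3/2, 6, -3]
R3 ← R3 − (1/4)·R1: [0, 7/4, 7/4, 7, -7/2]
R3 ← R3 − (7/6)·R2: [0, 0, 0, 0, 0]
Echelon form has 2 nonzero rows, so rank(C) = 2.
The column space has dimension equal to the rank: 2.

2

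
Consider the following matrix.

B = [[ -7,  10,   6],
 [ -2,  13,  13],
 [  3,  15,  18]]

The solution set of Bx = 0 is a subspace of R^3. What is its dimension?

0

Row reduce to echelon form.
R2 ← R2 − (2/7)·R1: [0, 71/7, 79/7]
R3 ← R3 + (3/7)·R1: [0, 135/7, 144/7]
R3 ← R3 − (135/71)·R2: [0, 0, -63/71]
3 nonzero rows, so rank(B) = 3.
B has 3 columns; by rank–nullity, nullity = 3 − 3 = 0.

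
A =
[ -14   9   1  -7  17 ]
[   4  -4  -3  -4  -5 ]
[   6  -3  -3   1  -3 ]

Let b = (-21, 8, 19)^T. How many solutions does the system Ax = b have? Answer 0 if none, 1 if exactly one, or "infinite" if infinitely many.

Row reduce the augmented matrix [A | b].
R2 ← R2 + (2/7)·R1: [0, -10/7, -19/7, -6, -1/7, 2]
R3 ← R3 + (3/7)·R1: [0, 6/7, -18/7, -2, 30/7, 10]
R3 ← R3 + (3/5)·R2: [0, 0, -21/5, -28/5, 21/5, 56/5]
The echelon form has 3 nonzero rows, and every pivot lies in the first 5 columns, so rank(A) = rank([A|b]) = 3.
The system is consistent.
rank = 3 < 5 unknowns, so there are infinitely many solutions.

infinite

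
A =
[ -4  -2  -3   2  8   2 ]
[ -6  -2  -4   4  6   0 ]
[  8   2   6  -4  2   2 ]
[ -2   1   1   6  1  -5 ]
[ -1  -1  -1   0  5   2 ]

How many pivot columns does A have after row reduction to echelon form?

3

Row reduce to echelon form.
R2 ← R2 − (3/2)·R1: [0, 1, 1/2, 1, -6, -3]
R3 ← R3 + (2)·R1: [0, -2, 0, 0, 18, 6]
R4 ← R4 − (1/2)·R1: [0, 2, 5/2, 5, -3, -6]
R5 ← R5 − (1/4)·R1: [0, -1/2, -1/4, -1/2, 3, 3/2]
R3 ← R3 + (2)·R2: [0, 0, 1, 2, 6, 0]
R4 ← R4 − (2)·R2: [0, 0, 3/2, 3, 9, 0]
R5 ← R5 + (1/2)·R2: [0, 0, 0, 0, 0, 0]
R4 ← R4 − (3/2)·R3: [0, 0, 0, 0, 0, 0]
Echelon form has 3 nonzero rows, so rank(A) = 3.
Each nonzero row contributes one pivot column: 3 pivot columns.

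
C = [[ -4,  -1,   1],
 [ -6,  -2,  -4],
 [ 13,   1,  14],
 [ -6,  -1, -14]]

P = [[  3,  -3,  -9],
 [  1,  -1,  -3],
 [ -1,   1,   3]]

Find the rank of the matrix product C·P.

First compute CP:
[[-14,  14,  42],
 [-16,  16,  48],
 [ 26, -26, -78],
 [ -5,   5,  15]]
Now row reduce the product.
R2 ← R2 − (8/7)·R1: [0, 0, 0]
R3 ← R3 + (13/7)·R1: [0, 0, 0]
R4 ← R4 − (5/14)·R1: [0, 0, 0]
1 nonzero row, so rank(CP) = 1.

1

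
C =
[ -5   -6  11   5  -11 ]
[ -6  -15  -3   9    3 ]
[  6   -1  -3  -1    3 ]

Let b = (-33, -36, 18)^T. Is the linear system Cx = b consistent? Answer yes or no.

Row reduce the augmented matrix [C | b].
R2 ← R2 − (6/5)·R1: [0, -39/5, -81/5, 3, 81/5, 18/5]
R3 ← R3 + (6/5)·R1: [0, -41/5, 51/5, 5, -51/5, -108/5]
R3 ← R3 − (41/39)·R2: [0, 0, 354/13, 24/13, -354/13, -330/13]
The echelon form has 3 nonzero rows, and every pivot lies in the first 5 columns, so rank(C) = rank([C|b]) = 3.
The system is consistent.

yes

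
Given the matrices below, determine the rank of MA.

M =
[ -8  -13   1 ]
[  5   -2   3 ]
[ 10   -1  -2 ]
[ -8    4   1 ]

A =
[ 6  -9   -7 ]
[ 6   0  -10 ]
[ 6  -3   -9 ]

First compute MA:
[[-120,  69, 177],
 [ 36, -54, -42],
 [ 42, -84, -42],
 [-18,  69,   7]]
Now row reduce the product.
R2 ← R2 + (3/10)·R1: [0, -333/10, 111/10]
R3 ← R3 + (7/20)·R1: [0, -1197/20, 399/20]
R4 ← R4 − (3/20)·R1: [0, 1173/20, -391/20]
R3 ← R3 − (133/74)·R2: [0, 0, 0]
R4 ← R4 + (391/222)·R2: [0, 0, 0]
2 nonzero rows, so rank(MA) = 2.

2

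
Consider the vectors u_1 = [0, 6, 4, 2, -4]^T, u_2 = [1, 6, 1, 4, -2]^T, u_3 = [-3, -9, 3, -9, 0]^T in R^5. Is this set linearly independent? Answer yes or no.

Form the matrix with these vectors as rows and row reduce.
Swap R1 ↔ R2
R3 ← R3 + (3)·R1: [0, 9, 6, 3, -6]
R3 ← R3 − (3/2)·R2: [0, 0, 0, 0, 0]
2 nonzero rows, so the 3 vectors span a space of dimension 2.
Since 2 < 3, the vectors are linearly dependent.

no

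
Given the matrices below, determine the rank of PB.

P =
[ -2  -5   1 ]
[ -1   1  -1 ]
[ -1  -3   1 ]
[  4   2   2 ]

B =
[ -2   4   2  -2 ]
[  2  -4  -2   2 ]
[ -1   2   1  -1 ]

First compute PB:
[[ -7,  14,   7,  -7],
 [  5, -10,  -5,   5],
 [ -5,  10,   5,  -5],
 [ -6,  12,   6,  -6]]
Now row reduce the product.
R2 ← R2 + (5/7)·R1: [0, 0, 0, 0]
R3 ← R3 − (5/7)·R1: [0, 0, 0, 0]
R4 ← R4 − (6/7)·R1: [0, 0, 0, 0]
1 nonzero row, so rank(PB) = 1.

1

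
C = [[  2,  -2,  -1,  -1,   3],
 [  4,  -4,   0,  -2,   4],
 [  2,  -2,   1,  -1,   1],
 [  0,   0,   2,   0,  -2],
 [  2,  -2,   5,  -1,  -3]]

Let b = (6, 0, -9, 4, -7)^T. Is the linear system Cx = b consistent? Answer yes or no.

no

Row reduce the augmented matrix [C | b].
R2 ← R2 − (2)·R1: [0, 0, 2, 0, -2, -12]
R3 ← R3 − R1: [0, 0, 2, 0, -2, -15]
R5 ← R5 − R1: [0, 0, 6, 0, -6, -13]
R3 ← R3 − R2: [0, 0, 0, 0, 0, -3]
R4 ← R4 − R2: [0, 0, 0, 0, 0, 16]
R5 ← R5 − (3)·R2: [0, 0, 0, 0, 0, 23]
R4 ← R4 + (16/3)·R3: [0, 0, 0, 0, 0, 0]
R5 ← R5 + (23/3)·R3: [0, 0, 0, 0, 0, 0]
The echelon form has 3 nonzero rows; the last pivot sits in the augmented column, so rank(C) = 2 but rank([C|b]) = 3.
Since the ranks differ, the system is inconsistent.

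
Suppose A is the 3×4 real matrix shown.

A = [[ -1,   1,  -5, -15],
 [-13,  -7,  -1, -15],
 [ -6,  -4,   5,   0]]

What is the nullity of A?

Row reduce to echelon form.
R2 ← R2 − (13)·R1: [0, -20, 64, 180]
R3 ← R3 − (6)·R1: [0, -10, 35, 90]
R3 ← R3 − (1/2)·R2: [0, 0, 3, 0]
3 nonzero rows, so rank(A) = 3.
A has 4 columns; by rank–nullity, nullity = 4 − 3 = 1.

1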